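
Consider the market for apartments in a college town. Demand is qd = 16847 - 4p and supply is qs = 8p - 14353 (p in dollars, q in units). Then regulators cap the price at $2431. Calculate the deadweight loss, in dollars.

342732

In a free market, 16847 - 4p = 8p - 14353 gives the equilibrium p* = 2600, q* = 6447.
The ceiling of 2431 is below the equilibrium price 2600, so it binds.
At p = 2431: qd = 16847 - 4·2431 = 7123 and qs = 8·2431 - 14353 = 5095.
Quantity traded falls to 5095. At q = 5095 the demand price is (16847 - 5095)/4 = 2938 and the supply price is (14353 + 5095)/8 = 2431.
Deadweight loss = ½ · (2938 - 2431) · (6447 - 5095) = ½ · 507 · 1352 = 342732.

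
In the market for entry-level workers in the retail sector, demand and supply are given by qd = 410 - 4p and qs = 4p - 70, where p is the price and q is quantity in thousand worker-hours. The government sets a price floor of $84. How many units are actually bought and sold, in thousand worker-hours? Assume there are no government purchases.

In a free market, 410 - 4p = 4p - 70 gives the equilibrium p* = 60, q* = 170.
The floor of 84 is above the equilibrium price 60, so it binds.
At p = 84: qd = 410 - 4·84 = 74 and qs = 4·84 - 70 = 266.
The quantity actually transacted is the short side, demand: 74.

74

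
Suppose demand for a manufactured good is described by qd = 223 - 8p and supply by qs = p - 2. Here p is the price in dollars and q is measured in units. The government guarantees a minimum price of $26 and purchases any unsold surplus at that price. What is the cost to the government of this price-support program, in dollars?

In a free market, 223 - 8p = p - 2 gives the equilibrium p* = 25, q* = 23.
Because the floor (26) lies above the market-clearing price, it is binding.
At p = 26: qd = 223 - 8·26 = 15 and qs = 26 - 2 = 24.
Surplus = qs - qd = 9.
Government expenditure = surplus × support price = 9 × 26 = 234.

234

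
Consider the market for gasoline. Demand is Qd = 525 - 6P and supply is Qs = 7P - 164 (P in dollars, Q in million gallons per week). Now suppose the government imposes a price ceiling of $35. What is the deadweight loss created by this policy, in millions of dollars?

2457

Setting quantity demanded equal to quantity supplied, 525 - 6P = 7P - 164, gives P* = 53 and Q* = 207.
Because the ceiling (35) lies below the market-clearing price, it is binding.
At P = 35: Qd = 525 - 6·35 = 315 and Qs = 7·35 - 164 = 81.
Quantity traded falls to 81. At Q = 81 the demand price is (525 - 81)/6 = 74 and the supply price is (164 + 81)/7 = 35.
Deadweight loss = ½ · (74 - 35) · (207 - 81) = ½ · 39 · 126 = 2457.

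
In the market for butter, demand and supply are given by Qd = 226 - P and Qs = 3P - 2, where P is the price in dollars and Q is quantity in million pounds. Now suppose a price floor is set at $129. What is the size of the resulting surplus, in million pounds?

Without the control the market clears where 226 - P = 3P - 2, i.e. P* = 57 and Q* = 169.
Since 129 > 57, the floor is binding.
At P = 129: Qd = 226 - 129 = 97 and Qs = 3·129 - 2 = 385.
Surplus = Qs - Qd = 385 - 97 = 288.

288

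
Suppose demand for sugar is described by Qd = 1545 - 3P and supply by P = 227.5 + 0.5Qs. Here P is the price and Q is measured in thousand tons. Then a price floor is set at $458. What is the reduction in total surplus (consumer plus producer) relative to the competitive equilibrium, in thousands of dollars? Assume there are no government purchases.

12615

Rearranging supply gives Qs = 2P - 455. Setting quantity demanded equal to quantity supplied, 1545 - 3P = 2P - 455, gives P* = 400 and Q* = 345.
The floor of 458 is above the equilibrium price 400, so it binds.
At P = 458: Qd = 1545 - 3·458 = 171 and Qs = 2·458 - 455 = 461.
Quantity traded falls to 171. At Q = 171 the demand price is (1545 - 171)/3 = 458 and the supply price is (455 + 171)/2 = 313.
Deadweight loss = ½ · (458 - 313) · (345 - 171) = ½ · 145 · 174 = 12615.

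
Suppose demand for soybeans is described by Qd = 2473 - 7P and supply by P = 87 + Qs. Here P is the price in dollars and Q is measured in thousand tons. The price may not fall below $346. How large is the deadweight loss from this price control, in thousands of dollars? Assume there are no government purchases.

Rearranging supply gives Qs = P - 87. In a free market, 2473 - 7P = P - 87 gives the equilibrium P* = 320, Q* = 233.
Because the floor (346) lies above the market-clearing price, it is binding.
At P = 346: Qd = 2473 - 7·346 = 51 and Qs = 346 - 87 = 259.
Quantity traded falls to 51. At Q = 51 the demand price is (2473 - 51)/7 = 346 and the supply price is 87 + 51 = 138.
Deadweight loss = ½ · (346 - 138) · (233 - 51) = ½ · 208 · 182 = 18928.

18928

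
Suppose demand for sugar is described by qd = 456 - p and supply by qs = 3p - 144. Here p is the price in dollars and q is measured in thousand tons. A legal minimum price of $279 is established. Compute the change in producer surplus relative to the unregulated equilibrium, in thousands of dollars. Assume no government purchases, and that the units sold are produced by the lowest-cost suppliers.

20059.5

Setting quantity demanded equal to quantity supplied, 456 - p = 3p - 144, gives p* = 150 and q* = 306.
The floor of 279 is above the equilibrium price 150, so it binds.
At p = 279: qd = 456 - 279 = 177 and qs = 3·279 - 144 = 693.
Producer surplus without the control is ½ · (150 - 48) · 306 = 15606.
With the floor, 177 units are sold at 279. The supply price at q = 177 is 107, so PS = ½ · [(279 - 48) + (279 - 107)] · 177 = 35665.5.
Change in producer surplus = 35665.5 - 15606 = 20059.5.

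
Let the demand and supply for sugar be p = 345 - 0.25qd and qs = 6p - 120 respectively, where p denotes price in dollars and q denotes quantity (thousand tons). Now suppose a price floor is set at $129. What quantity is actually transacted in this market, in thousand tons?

780

Rearranging demand gives qd = 1380 - 4p. Setting quantity demanded equal to quantity supplied, 1380 - 4p = 6p - 120, gives p* = 150 and q* = 780.
Since 129 is below p* = 150, the floor does not bind and the free-market outcome prevails.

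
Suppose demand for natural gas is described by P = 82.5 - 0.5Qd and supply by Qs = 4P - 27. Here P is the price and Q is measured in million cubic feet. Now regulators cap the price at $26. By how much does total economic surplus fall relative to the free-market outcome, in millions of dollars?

Rearranging demand gives Qd = 165 - 2P. In a free market, 165 - 2P = 4P - 27 gives the equilibrium P* = 32, Q* = 101.
The ceiling of 26 is below the equilibrium price 32, so it binds.
At P = 26: Qd = 165 - 2·26 = 113 and Qs = 4·26 - 27 = 77.
Quantity traded falls to 77. At Q = 77 the demand price is (165 - 77)/2 = 44 and the supply price is (27 + 77)/4 = 26.
Deadweight loss = ½ · (44 - 26) · (101 - 77) = ½ · 18 · 24 = 216.

216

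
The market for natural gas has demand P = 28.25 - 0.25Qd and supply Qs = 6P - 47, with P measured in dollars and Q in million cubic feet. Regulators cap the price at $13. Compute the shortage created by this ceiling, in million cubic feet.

Rearranging demand gives Qd = 113 - 4P. Equilibrium: 113 - 4P = 6P - 47, so 160 = 10P and P* = 16, Q* = 49.
Because the ceiling (13) lies below the market-clearing price, it is binding.
At P = 13: Qd = 113 - 4·13 = 61 and Qs = 6·13 - 47 = 31.
Shortage = Qd - Qs = 61 - 31 = 30.

30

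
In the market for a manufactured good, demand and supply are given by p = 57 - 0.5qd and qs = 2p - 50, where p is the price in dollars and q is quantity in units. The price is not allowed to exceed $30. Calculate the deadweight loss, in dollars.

242

Rearranging demand gives qd = 114 - 2p. Setting quantity demanded equal to quantity supplied, 114 - 2p = 2p - 50, gives p* = 41 and q* = 32.
Since 30 < 41, the ceiling is binding.
At p = 30: qd = 114 - 2·30 = 54 and qs = 2·30 - 50 = 10.
Quantity traded falls to 10. At q = 10 the demand price is (114 - 10)/2 = 52 and the supply price is (50 + 10)/2 = 30.
Deadweight loss = ½ · (52 - 30) · (32 - 10) = ½ · 22 · 22 = 242.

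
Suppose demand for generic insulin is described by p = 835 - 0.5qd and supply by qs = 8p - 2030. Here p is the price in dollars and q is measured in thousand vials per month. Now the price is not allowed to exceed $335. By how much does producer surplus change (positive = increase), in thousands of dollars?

Rearranging demand gives qd = 1670 - 2p. Setting quantity demanded equal to quantity supplied, 1670 - 2p = 8p - 2030, gives p* = 370 and q* = 930.
The ceiling of 335 is below the equilibrium price 370, so it binds.
At p = 335: qd = 1670 - 2·335 = 1000 and qs = 8·335 - 2030 = 650.
Producer surplus without the control is ½ · (370 - 253.75) · 930 = 54056.25.
With the ceiling, producers sell 650 units at 335, so PS = ½ · (335 - 253.75) · 650 = 26406.25.
Change in producer surplus = 26406.25 - 54056.25 = -27650.

-27650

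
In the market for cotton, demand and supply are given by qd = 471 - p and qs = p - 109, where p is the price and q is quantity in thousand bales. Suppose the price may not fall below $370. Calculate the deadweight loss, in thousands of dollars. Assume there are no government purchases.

6400

Equilibrium: 471 - p = p - 109, so 580 = 2p and p* = 290, q* = 181.
The floor of 370 is above the equilibrium price 290, so it binds.
At p = 370: qd = 471 - 370 = 101 and qs = 370 - 109 = 261.
Quantity traded falls to 101. At q = 101 the demand price is 471 - 101 = 370 and the supply price is 109 + 101 = 210.
Deadweight loss = ½ · (370 - 210) · (181 - 101) = ½ · 160 · 80 = 6400.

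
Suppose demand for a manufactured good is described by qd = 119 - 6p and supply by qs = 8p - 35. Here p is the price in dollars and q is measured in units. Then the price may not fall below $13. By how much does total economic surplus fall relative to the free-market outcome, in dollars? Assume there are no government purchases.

21

In a free market, 119 - 6p = 8p - 35 gives the equilibrium p* = 11, q* = 53.
Since 13 > 11, the floor is binding.
At p = 13: qd = 119 - 6·13 = 41 and qs = 8·13 - 35 = 69.
Quantity traded falls to 41. At q = 41 the demand price is (119 - 41)/6 = 13 and the supply price is (35 + 41)/8 = 9.5.
Deadweight loss = ½ · (13 - 9.5) · (53 - 41) = ½ · 3.5 · 12 = 21.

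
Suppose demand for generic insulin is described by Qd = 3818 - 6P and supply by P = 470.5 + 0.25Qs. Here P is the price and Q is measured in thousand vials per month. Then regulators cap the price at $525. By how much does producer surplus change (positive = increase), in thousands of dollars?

-13860

Rearranging supply gives Qs = 4P - 1882. In a free market, 3818 - 6P = 4P - 1882 gives the equilibrium P* = 570, Q* = 398.
Since 525 < 570, the ceiling is binding.
At P = 525: Qd = 3818 - 6·525 = 668 and Qs = 4·525 - 1882 = 218.
Producer surplus without the control is ½ · (570 - 470.5) · 398 = 19800.5.
With the ceiling, producers sell 218 units at 525, so PS = ½ · (525 - 470.5) · 218 = 5940.5.
Change in producer surplus = 5940.5 - 19800.5 = -13860.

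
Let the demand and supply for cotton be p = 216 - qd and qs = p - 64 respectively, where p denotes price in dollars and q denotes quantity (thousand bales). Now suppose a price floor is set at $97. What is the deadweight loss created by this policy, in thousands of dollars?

Rearranging demand gives qd = 216 - p. Equilibrium: 216 - p = p - 64, so 280 = 2p and p* = 140, q* = 76.
The floor of 97 is below the equilibrium price 140, so it is not binding; the market clears at p* = 140, q* = 76.
Since the control does not bind, no trades are prevented and deadweight loss is zero.

0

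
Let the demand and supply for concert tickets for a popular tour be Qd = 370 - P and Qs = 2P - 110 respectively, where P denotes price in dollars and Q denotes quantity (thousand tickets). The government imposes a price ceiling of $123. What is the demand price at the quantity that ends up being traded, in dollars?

In a free market, 370 - P = 2P - 110 gives the equilibrium P* = 160, Q* = 210.
The ceiling of 123 is below the equilibrium price 160, so it binds.
At P = 123: Qd = 370 - 123 = 247 and Qs = 2·123 - 110 = 136.
Only 136 units reach the market. On the demand curve, the marginal buyer's willingness to pay at Q = 136 is (370 - 136) = 234.

234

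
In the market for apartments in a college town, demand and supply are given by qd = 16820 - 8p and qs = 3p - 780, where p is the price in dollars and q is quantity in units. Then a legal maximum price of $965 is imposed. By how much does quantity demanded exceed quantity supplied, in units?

6985

Without the control the market clears where 16820 - 8p = 3p - 780, i.e. p* = 1600 and q* = 4020.
The ceiling of 965 is below the equilibrium price 1600, so it binds.
At p = 965: qd = 16820 - 8·965 = 9100 and qs = 3·965 - 780 = 2115.
Shortage = qd - qs = 9100 - 2115 = 6985.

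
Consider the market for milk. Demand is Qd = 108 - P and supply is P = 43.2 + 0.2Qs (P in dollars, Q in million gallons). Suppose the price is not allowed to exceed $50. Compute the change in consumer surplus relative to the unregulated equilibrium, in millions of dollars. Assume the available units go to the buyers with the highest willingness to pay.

-64

Rearranging supply gives Qs = 5P - 216. Equilibrium: 108 - P = 5P - 216, so 324 = 6P and P* = 54, Q* = 54.
The ceiling of 50 is below the equilibrium price 54, so it binds.
At P = 50: Qd = 108 - 50 = 58 and Qs = 5·50 - 216 = 34.
Consumer surplus without the control is ½ · (108 - 54) · 54 = 1458.
With the ceiling, 34 units are sold at 50 (assume they go to the highest-value buyers). The demand price at Q = 34 is 74, so CS = ½ · [(108 - 50) + (74 - 50)] · 34 = 1394.
Change in consumer surplus = 1394 - 1458 = -64.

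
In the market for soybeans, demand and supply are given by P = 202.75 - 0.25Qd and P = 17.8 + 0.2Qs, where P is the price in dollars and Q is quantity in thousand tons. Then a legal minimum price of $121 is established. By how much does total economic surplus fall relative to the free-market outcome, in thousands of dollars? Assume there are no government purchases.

Rearranging demand gives Qd = 811 - 4P; rearranging supply gives Qs = 5P - 89. Setting quantity demanded equal to quantity supplied, 811 - 4P = 5P - 89, gives P* = 100 and Q* = 411.
The floor of 121 is above the equilibrium price 100, so it binds.
At P = 121: Qd = 811 - 4·121 = 327 and Qs = 5·121 - 89 = 516.
Quantity traded falls to 327. At Q = 327 the demand price is (811 - 327)/4 = 121 and the supply price is (89 + 327)/5 = 83.2.
Deadweight loss = ½ · (121 - 83.2) · (411 - 327) = ½ · 37.8 · 84 = 1587.6.

1587.6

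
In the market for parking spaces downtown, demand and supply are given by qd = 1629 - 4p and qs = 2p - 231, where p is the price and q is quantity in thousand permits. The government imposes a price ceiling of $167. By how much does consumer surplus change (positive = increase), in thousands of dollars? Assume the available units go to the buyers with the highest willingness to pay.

4504.5

Without the control the market clears where 1629 - 4p = 2p - 231, i.e. p* = 310 and q* = 389.
Because the ceiling (167) lies below the market-clearing price, it is binding.
At p = 167: qd = 1629 - 4·167 = 961 and qs = 2·167 - 231 = 103.
Consumer surplus without the control is ½ · (407.25 - 310) · 389 = 18915.125.
With the ceiling, 103 units are sold at 167 (assume they go to the highest-value buyers). The demand price at q = 103 is 381.5, so CS = ½ · [(407.25 - 167) + (381.5 - 167)] · 103 = 23419.625.
Change in consumer surplus = 23419.625 - 18915.125 = 4504.5.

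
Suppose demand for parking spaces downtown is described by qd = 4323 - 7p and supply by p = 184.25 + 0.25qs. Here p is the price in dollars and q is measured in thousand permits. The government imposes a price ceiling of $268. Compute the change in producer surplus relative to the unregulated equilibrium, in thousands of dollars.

Rearranging supply gives qs = 4p - 737. In a free market, 4323 - 7p = 4p - 737 gives the equilibrium p* = 460, q* = 1103.
Since 268 < 460, the ceiling is binding.
At p = 268: qd = 4323 - 7·268 = 2447 and qs = 4·268 - 737 = 335.
Producer surplus without the control is ½ · (460 - 184.25) · 1103 = 152076.125.
With the ceiling, producers sell 335 units at 268, so PS = ½ · (268 - 184.25) · 335 = 14028.125.
Change in producer surplus = 14028.125 - 152076.125 = -138048.

-138048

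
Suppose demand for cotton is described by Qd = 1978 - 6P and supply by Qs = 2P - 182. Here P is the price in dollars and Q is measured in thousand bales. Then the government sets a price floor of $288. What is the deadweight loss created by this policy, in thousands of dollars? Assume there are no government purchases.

Without the control the market clears where 1978 - 6P = 2P - 182, i.e. P* = 270 and Q* = 358.
Since 288 > 270, the floor is binding.
At P = 288: Qd = 1978 - 6·288 = 250 and Qs = 2·288 - 182 = 394.
Quantity traded falls to 250. At Q = 250 the demand price is (1978 - 250)/6 = 288 and the supply price is (182 + 250)/2 = 216.
Deadweight loss = ½ · (288 - 216) · (358 - 250) = ½ · 72 · 108 = 3888.

3888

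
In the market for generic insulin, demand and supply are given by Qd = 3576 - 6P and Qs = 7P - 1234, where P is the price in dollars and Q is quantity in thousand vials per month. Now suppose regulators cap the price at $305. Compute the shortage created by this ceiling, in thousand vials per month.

Without the control the market clears where 3576 - 6P = 7P - 1234, i.e. P* = 370 and Q* = 1356.
Because the ceiling (305) lies below the market-clearing price, it is binding.
At P = 305: Qd = 3576 - 6·305 = 1746 and Qs = 7·305 - 1234 = 901.
Shortage = Qd - Qs = 1746 - 901 = 845.

845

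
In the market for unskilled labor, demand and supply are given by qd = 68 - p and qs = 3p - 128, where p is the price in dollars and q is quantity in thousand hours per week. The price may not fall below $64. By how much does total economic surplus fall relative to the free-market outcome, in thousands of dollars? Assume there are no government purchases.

Setting quantity demanded equal to quantity supplied, 68 - p = 3p - 128, gives p* = 49 and q* = 19.
Because the floor (64) lies above the market-clearing price, it is binding.
At p = 64: qd = 68 - 64 = 4 and qs = 3·64 - 128 = 64.
Quantity traded falls to 4. At q = 4 the demand price is 68 - 4 = 64 and the supply price is (128 + 4)/3 = 44.
Deadweight loss = ½ · (64 - 44) · (19 - 4) = ½ · 20 · 15 = 150.

150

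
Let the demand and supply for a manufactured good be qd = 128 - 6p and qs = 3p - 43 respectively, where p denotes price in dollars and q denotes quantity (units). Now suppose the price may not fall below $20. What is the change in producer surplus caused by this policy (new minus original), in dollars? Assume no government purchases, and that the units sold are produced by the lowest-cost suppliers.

2

In a free market, 128 - 6p = 3p - 43 gives the equilibrium p* = 19, q* = 14.
Since 20 > 19, the floor is binding.
At p = 20: qd = 128 - 6·20 = 8 and qs = 3·20 - 43 = 17.
Producer surplus without the control is ½ · (19 - 43/3) · 14 = 98/3.
With the floor, 8 units are sold at 20. The supply price at q = 8 is 17, so PS = ½ · [(20 - 43/3) + (20 - 17)] · 8 = 104/3.
Change in producer surplus = 104/3 - 98/3 = 2.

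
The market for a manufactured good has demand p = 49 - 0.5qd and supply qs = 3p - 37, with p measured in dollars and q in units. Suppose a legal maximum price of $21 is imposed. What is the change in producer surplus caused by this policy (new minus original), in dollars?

Rearranging demand gives qd = 98 - 2p. Setting quantity demanded equal to quantity supplied, 98 - 2p = 3p - 37, gives p* = 27 and q* = 44.
Since 21 < 27, the ceiling is binding.
At p = 21: qd = 98 - 2·21 = 56 and qs = 3·21 - 37 = 26.
Producer surplus without the control is ½ · (27 - 37/3) · 44 = 968/3.
With the ceiling, producers sell 26 units at 21, so PS = ½ · (21 - 37/3) · 26 = 338/3.
Change in producer surplus = 338/3 - 968/3 = -210.

-210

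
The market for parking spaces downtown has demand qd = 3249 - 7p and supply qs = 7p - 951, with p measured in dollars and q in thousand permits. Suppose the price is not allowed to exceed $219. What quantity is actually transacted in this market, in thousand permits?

Setting quantity demanded equal to quantity supplied, 3249 - 7p = 7p - 951, gives p* = 300 and q* = 1149.
Since 219 < 300, the ceiling is binding.
At p = 219: qd = 3249 - 7·219 = 1716 and qs = 7·219 - 951 = 582.
The quantity actually transacted is the short side, supply: 582.

582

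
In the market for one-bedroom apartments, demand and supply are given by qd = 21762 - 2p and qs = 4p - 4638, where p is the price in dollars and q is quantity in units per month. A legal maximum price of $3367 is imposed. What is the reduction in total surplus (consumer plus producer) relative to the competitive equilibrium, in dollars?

Without the control the market clears where 21762 - 2p = 4p - 4638, i.e. p* = 4400 and q* = 12962.
The ceiling of 3367 is below the equilibrium price 4400, so it binds.
At p = 3367: qd = 21762 - 2·3367 = 15028 and qs = 4·3367 - 4638 = 8830.
Quantity traded falls to 8830. At q = 8830 the demand price is (21762 - 8830)/2 = 6466 and the supply price is (4638 + 8830)/4 = 3367.
Deadweight loss = ½ · (6466 - 3367) · (12962 - 8830) = ½ · 3099 · 4132 = 6402534.

6402534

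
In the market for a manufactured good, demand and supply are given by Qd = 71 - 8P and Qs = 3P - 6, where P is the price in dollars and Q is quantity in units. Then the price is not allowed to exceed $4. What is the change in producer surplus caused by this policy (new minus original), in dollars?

Without the control the market clears where 71 - 8P = 3P - 6, i.e. P* = 7 and Q* = 15.
Since 4 < 7, the ceiling is binding.
At P = 4: Qd = 71 - 8·4 = 39 and Qs = 3·4 - 6 = 6.
Producer surplus without the control is ½ · (7 - 2) · 15 = 37.5.
With the ceiling, producers sell 6 units at 4, so PS = ½ · (4 - 2) · 6 = 6.
Change in producer surplus = 6 - 37.5 = -31.5.

-31.5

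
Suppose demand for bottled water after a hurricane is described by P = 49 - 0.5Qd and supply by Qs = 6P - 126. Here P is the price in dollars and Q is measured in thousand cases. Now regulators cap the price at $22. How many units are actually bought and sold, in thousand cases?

6

Rearranging demand gives Qd = 98 - 2P. Without the control the market clears where 98 - 2P = 6P - 126, i.e. P* = 28 and Q* = 42.
Since 22 < 28, the ceiling is binding.
At P = 22: Qd = 98 - 2·22 = 54 and Qs = 6·22 - 126 = 6.
The quantity actually transacted is the short side, supply: 6.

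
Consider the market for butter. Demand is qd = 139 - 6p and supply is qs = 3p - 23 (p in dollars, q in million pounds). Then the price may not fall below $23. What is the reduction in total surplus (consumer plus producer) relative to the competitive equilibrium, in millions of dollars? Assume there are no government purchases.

225

In a free market, 139 - 6p = 3p - 23 gives the equilibrium p* = 18, q* = 31.
The floor of 23 is above the equilibrium price 18, so it binds.
At p = 23: qd = 139 - 6·23 = 1 and qs = 3·23 - 23 = 46.
Quantity traded falls to 1. At q = 1 the demand price is (139 - 1)/6 = 23 and the supply price is (23 + 1)/3 = 8.
Deadweight loss = ½ · (23 - 8) · (31 - 1) = ½ · 15 · 30 = 225.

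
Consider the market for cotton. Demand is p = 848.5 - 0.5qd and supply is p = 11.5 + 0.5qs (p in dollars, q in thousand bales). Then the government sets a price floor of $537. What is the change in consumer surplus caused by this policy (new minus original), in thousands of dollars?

Rearranging demand gives qd = 1697 - 2p; rearranging supply gives qs = 2p - 23. Setting quantity demanded equal to quantity supplied, 1697 - 2p = 2p - 23, gives p* = 430 and q* = 837.
The floor of 537 is above the equilibrium price 430, so it binds.
At p = 537: qd = 1697 - 2·537 = 623 and qs = 2·537 - 23 = 1051.
Consumer surplus without the control is ½ · (848.5 - 430) · 837 = 175142.25.
With the floor, consumers buy 623 units at 537, so CS = ½ · (848.5 - 537) · 623 = 97032.25.
Change in consumer surplus = 97032.25 - 175142.25 = -78110.

-78110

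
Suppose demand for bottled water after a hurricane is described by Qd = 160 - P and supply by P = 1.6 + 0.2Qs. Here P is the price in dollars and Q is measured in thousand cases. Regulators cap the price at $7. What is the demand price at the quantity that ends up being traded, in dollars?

133

Rearranging supply gives Qs = 5P - 8. In a free market, 160 - P = 5P - 8 gives the equilibrium P* = 28, Q* = 132.
Since 7 < 28, the ceiling is binding.
At P = 7: Qd = 160 - 7 = 153 and Qs = 5·7 - 8 = 27.
Only 27 units reach the market. On the demand curve, the marginal buyer's willingness to pay at Q = 27 is (160 - 27) = 133.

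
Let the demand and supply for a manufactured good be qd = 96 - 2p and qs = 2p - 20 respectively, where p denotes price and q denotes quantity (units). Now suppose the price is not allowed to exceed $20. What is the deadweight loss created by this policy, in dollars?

Equilibrium: 96 - 2p = 2p - 20, so 116 = 4p and p* = 29, q* = 38.
Since 20 < 29, the ceiling is binding.
At p = 20: qd = 96 - 2·20 = 56 and qs = 2·20 - 20 = 20.
Quantity traded falls to 20. At q = 20 the demand price is (96 - 20)/2 = 38 and the supply price is (20 + 20)/2 = 20.
Deadweight loss = ½ · (38 - 20) · (38 - 20) = ½ · 18 · 18 = 162.

162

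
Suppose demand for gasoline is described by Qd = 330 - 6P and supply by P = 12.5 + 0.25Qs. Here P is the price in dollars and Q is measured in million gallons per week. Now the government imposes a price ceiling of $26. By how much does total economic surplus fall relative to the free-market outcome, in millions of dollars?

Rearranging supply gives Qs = 4P - 50. Setting quantity demanded equal to quantity supplied, 330 - 6P = 4P - 50, gives P* = 38 and Q* = 102.
The ceiling of 26 is below the equilibrium price 38, so it binds.
At P = 26: Qd = 330 - 6·26 = 174 and Qs = 4·26 - 50 = 54.
Quantity traded falls to 54. At Q = 54 the demand price is (330 - 54)/6 = 46 and the supply price is (50 + 54)/4 = 26.
Deadweight loss = ½ · (46 - 26) · (102 - 54) = ½ · 20 · 48 = 480.

480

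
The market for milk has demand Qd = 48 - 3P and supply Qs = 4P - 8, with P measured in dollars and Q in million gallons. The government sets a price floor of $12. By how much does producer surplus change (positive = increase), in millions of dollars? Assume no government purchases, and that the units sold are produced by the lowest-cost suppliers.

Without the control the market clears where 48 - 3P = 4P - 8, i.e. P* = 8 and Q* = 24.
Since 12 > 8, the floor is binding.
At P = 12: Qd = 48 - 3·12 = 12 and Qs = 4·12 - 8 = 40.
Producer surplus without the control is ½ · (8 - 2) · 24 = 72.
With the floor, 12 units are sold at 12. The supply price at Q = 12 is 5, so PS = ½ · [(12 - 2) + (12 - 5)] · 12 = 102.
Change in producer surplus = 102 - 72 = 30.

30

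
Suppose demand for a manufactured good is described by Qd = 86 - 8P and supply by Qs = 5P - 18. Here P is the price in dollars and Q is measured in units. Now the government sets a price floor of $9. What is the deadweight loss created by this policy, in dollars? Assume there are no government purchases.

In a free market, 86 - 8P = 5P - 18 gives the equilibrium P* = 8, Q* = 22.
Because the floor (9) lies above the market-clearing price, it is binding.
At P = 9: Qd = 86 - 8·9 = 14 and Qs = 5·9 - 18 = 27.
Quantity traded falls to 14. At Q = 14 the demand price is (86 - 14)/8 = 9 and the supply price is (18 + 14)/5 = 6.4.
Deadweight loss = ½ · (9 - 6.4) · (22 - 14) = ½ · 2.6 · 8 = 10.4.

10.4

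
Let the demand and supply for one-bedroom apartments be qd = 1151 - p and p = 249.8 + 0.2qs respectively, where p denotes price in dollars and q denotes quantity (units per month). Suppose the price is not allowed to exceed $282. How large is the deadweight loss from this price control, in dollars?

Rearranging supply gives qs = 5p - 1249. Equilibrium: 1151 - p = 5p - 1249, so 2400 = 6p and p* = 400, q* = 751.
Because the ceiling (282) lies below the market-clearing price, it is binding.
At p = 282: qd = 1151 - 282 = 869 and qs = 5·282 - 1249 = 161.
Quantity traded falls to 161. At q = 161 the demand price is 1151 - 161 = 990 and the supply price is (1249 + 161)/5 = 282.
Deadweight loss = ½ · (990 - 282) · (751 - 161) = ½ · 708 · 590 = 208860.

208860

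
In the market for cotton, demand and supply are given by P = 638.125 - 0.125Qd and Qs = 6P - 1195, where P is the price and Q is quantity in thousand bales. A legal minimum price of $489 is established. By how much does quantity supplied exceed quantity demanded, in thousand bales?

546

Rearranging demand gives Qd = 5105 - 8P. Setting quantity demanded equal to quantity supplied, 5105 - 8P = 6P - 1195, gives P* = 450 and Q* = 1505.
Because the floor (489) lies above the market-clearing price, it is binding.
At P = 489: Qd = 5105 - 8·489 = 1193 and Qs = 6·489 - 1195 = 1739.
Surplus = Qs - Qd = 1739 - 1193 = 546.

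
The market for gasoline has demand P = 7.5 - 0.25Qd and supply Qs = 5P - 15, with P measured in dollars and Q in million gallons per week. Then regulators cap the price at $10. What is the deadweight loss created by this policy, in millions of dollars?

Rearranging demand gives Qd = 30 - 4P. Equilibrium: 30 - 4P = 5P - 15, so 45 = 9P and P* = 5, Q* = 10.
Since 10 is above P* = 5, the ceiling does not bind and the free-market outcome prevails.
Since the control does not bind, no trades are prevented and deadweight loss is zero.

0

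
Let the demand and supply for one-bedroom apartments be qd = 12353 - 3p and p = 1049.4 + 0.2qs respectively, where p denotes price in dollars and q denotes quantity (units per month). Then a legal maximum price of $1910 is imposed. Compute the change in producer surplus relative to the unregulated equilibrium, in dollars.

Rearranging supply gives qs = 5p - 5247. Without the control the market clears where 12353 - 3p = 5p - 5247, i.e. p* = 2200 and q* = 5753.
The ceiling of 1910 is below the equilibrium price 2200, so it binds.
At p = 1910: qd = 12353 - 3·1910 = 6623 and qs = 5·1910 - 5247 = 4303.
Producer surplus without the control is ½ · (2200 - 1049.4) · 5753 = 3309700.9.
With the ceiling, producers sell 4303 units at 1910, so PS = ½ · (1910 - 1049.4) · 4303 = 1851580.9.
Change in producer surplus = 1851580.9 - 3309700.9 = -1458120.

-1458120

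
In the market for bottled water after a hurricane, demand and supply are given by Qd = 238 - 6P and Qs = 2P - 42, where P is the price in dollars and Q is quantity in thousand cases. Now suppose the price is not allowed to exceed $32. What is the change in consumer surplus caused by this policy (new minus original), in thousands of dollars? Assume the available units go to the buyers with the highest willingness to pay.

63

Without the control the market clears where 238 - 6P = 2P - 42, i.e. P* = 35 and Q* = 28.
Since 32 < 35, the ceiling is binding.
At P = 32: Qd = 238 - 6·32 = 46 and Qs = 2·32 - 42 = 22.
Consumer surplus without the control is ½ · (119/3 - 35) · 28 = 196/3.
With the ceiling, 22 units are sold at 32 (assume they go to the highest-value buyers). The demand price at Q = 22 is 36, so CS = ½ · [(119/3 - 32) + (36 - 32)] · 22 = 385/3.
Change in consumer surplus = 385/3 - 196/3 = 63.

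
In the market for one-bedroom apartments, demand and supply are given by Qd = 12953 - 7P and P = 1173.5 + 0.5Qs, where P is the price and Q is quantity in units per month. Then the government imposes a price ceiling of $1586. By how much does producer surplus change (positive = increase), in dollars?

-107046

Rearranging supply gives Qs = 2P - 2347. Equilibrium: 12953 - 7P = 2P - 2347, so 15300 = 9P and P* = 1700, Q* = 1053.
Since 1586 < 1700, the ceiling is binding.
At P = 1586: Qd = 12953 - 7·1586 = 1851 and Qs = 2·1586 - 2347 = 825.
Producer surplus without the control is ½ · (1700 - 1173.5) · 1053 = 277202.25.
With the ceiling, producers sell 825 units at 1586, so PS = ½ · (1586 - 1173.5) · 825 = 170156.25.
Change in producer surplus = 170156.25 - 277202.25 = -107046.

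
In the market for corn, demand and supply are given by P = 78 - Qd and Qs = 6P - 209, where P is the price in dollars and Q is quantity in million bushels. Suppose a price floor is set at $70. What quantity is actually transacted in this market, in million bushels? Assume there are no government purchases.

Rearranging demand gives Qd = 78 - P. Equilibrium: 78 - P = 6P - 209, so 287 = 7P and P* = 41, Q* = 37.
Because the floor (70) lies above the market-clearing price, it is binding.
At P = 70: Qd = 78 - 70 = 8 and Qs = 6·70 - 209 = 211.
The quantity actually transacted is the short side, demand: 8.

8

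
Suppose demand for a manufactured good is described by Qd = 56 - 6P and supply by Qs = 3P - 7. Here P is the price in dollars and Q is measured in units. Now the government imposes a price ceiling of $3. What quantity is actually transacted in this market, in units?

Equilibrium: 56 - 6P = 3P - 7, so 63 = 9P and P* = 7, Q* = 14.
Because the ceiling (3) lies below the market-clearing price, it is binding.
At P = 3: Qd = 56 - 6·3 = 38 and Qs = 3·3 - 7 = 2.
The quantity actually transacted is the short side, supply: 2.

2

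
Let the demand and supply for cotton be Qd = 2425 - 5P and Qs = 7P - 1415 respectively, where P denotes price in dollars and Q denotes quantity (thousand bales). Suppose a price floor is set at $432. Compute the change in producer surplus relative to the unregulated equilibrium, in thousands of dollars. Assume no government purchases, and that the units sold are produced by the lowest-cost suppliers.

7280

Setting quantity demanded equal to quantity supplied, 2425 - 5P = 7P - 1415, gives P* = 320 and Q* = 825.
Since 432 > 320, the floor is binding.
At P = 432: Qd = 2425 - 5·432 = 265 and Qs = 7·432 - 1415 = 1609.
Producer surplus without the control is ½ · (320 - 1415/7) · 825 = 680625/14.
With the floor, 265 units are sold at 432. The supply price at Q = 265 is 240, so PS = ½ · [(432 - 1415/7) + (432 - 240)] · 265 = 782545/14.
Change in producer surplus = 782545/14 - 680625/14 = 7280.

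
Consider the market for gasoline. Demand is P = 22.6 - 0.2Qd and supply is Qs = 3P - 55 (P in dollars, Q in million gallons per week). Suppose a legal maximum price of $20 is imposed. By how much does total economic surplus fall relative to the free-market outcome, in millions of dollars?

2.4

Rearranging demand gives Qd = 113 - 5P. In a free market, 113 - 5P = 3P - 55 gives the equilibrium P* = 21, Q* = 8.
Because the ceiling (20) lies below the market-clearing price, it is binding.
At P = 20: Qd = 113 - 5·20 = 13 and Qs = 3·20 - 55 = 5.
Quantity traded falls to 5. At Q = 5 the demand price is (113 - 5)/5 = 21.6 and the supply price is (55 + 5)/3 = 20.
Deadweight loss = ½ · (21.6 - 20) · (8 - 5) = ½ · 1.6 · 3 = 2.4.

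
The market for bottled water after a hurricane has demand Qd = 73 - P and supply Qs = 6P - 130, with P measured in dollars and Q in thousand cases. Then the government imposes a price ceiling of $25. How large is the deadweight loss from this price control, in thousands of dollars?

Equilibrium: 73 - P = 6P - 130, so 203 = 7P and P* = 29, Q* = 44.
Since 25 < 29, the ceiling is binding.
At P = 25: Qd = 73 - 25 = 48 and Qs = 6·25 - 130 = 20.
Quantity traded falls to 20. At Q = 20 the demand price is 73 - 20 = 53 and the supply price is (130 + 20)/6 = 25.
Deadweight loss = ½ · (53 - 25) · (44 - 20) = ½ · 28 · 24 = 336.

336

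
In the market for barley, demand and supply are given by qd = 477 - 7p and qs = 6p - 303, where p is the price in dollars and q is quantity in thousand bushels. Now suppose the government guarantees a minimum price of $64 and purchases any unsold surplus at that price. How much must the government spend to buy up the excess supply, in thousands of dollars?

Equilibrium: 477 - 7p = 6p - 303, so 780 = 13p and p* = 60, q* = 57.
The floor of 64 is above the equilibrium price 60, so it binds.
At p = 64: qd = 477 - 7·64 = 29 and qs = 6·64 - 303 = 81.
Surplus = qs - qd = 52.
Government expenditure = surplus × support price = 52 × 64 = 3328.

3328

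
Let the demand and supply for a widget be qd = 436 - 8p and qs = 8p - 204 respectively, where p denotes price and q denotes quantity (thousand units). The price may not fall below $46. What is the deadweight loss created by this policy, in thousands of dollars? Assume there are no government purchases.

288

Equilibrium: 436 - 8p = 8p - 204, so 640 = 16p and p* = 40, q* = 116.
Because the floor (46) lies above the market-clearing price, it is binding.
At p = 46: qd = 436 - 8·46 = 68 and qs = 8·46 - 204 = 164.
Quantity traded falls to 68. At q = 68 the demand price is (436 - 68)/8 = 46 and the supply price is (204 + 68)/8 = 34.
Deadweight loss = ½ · (46 - 34) · (116 - 68) = ½ · 12 · 48 = 288.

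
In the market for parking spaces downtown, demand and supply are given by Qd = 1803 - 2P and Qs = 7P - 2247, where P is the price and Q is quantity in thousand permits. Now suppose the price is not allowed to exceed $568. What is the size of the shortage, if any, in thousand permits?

0

In a free market, 1803 - 2P = 7P - 2247 gives the equilibrium P* = 450, Q* = 903.
Since 568 is above P* = 450, the ceiling does not bind and the free-market outcome prevails.
Since the control does not bind, there is no shortage.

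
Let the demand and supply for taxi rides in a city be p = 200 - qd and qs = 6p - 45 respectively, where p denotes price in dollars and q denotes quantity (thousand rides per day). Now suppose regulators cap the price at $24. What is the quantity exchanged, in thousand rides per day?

99

Rearranging demand gives qd = 200 - p. In a free market, 200 - p = 6p - 45 gives the equilibrium p* = 35, q* = 165.
Since 24 < 35, the ceiling is binding.
At p = 24: qd = 200 - 24 = 176 and qs = 6·24 - 45 = 99.
The quantity actually transacted is the short side, supply: 99.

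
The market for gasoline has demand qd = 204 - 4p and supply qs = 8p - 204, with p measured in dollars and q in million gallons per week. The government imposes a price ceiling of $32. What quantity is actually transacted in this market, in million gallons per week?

Setting quantity demanded equal to quantity supplied, 204 - 4p = 8p - 204, gives p* = 34 and q* = 68.
Because the ceiling (32) lies below the market-clearing price, it is binding.
At p = 32: qd = 204 - 4·32 = 76 and qs = 8·32 - 204 = 52.
The quantity actually transacted is the short side, supply: 52.

52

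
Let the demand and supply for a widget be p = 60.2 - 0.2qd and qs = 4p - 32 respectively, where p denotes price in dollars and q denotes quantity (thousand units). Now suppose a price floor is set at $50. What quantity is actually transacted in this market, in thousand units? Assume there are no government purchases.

51

Rearranging demand gives qd = 301 - 5p. Equilibrium: 301 - 5p = 4p - 32, so 333 = 9p and p* = 37, q* = 116.
Since 50 > 37, the floor is binding.
At p = 50: qd = 301 - 5·50 = 51 and qs = 4·50 - 32 = 168.
The quantity actually transacted is the short side, demand: 51.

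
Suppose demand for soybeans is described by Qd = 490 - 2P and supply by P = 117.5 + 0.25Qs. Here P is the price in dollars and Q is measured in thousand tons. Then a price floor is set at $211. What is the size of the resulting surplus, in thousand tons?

Rearranging supply gives Qs = 4P - 470. In a free market, 490 - 2P = 4P - 470 gives the equilibrium P* = 160, Q* = 170.
Because the floor (211) lies above the market-clearing price, it is binding.
At P = 211: Qd = 490 - 2·211 = 68 and Qs = 4·211 - 470 = 374.
Surplus = Qs - Qd = 374 - 68 = 306.

306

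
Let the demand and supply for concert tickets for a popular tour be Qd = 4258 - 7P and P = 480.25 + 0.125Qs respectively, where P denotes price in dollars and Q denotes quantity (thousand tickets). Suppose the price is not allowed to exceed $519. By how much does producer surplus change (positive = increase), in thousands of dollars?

-8274

Rearranging supply gives Qs = 8P - 3842. Without the control the market clears where 4258 - 7P = 8P - 3842, i.e. P* = 540 and Q* = 478.
Since 519 < 540, the ceiling is binding.
At P = 519: Qd = 4258 - 7·519 = 625 and Qs = 8·519 - 3842 = 310.
Producer surplus without the control is ½ · (540 - 480.25) · 478 = 14280.25.
With the ceiling, producers sell 310 units at 519, so PS = ½ · (519 - 480.25) · 310 = 6006.25.
Change in producer surplus = 6006.25 - 14280.25 = -8274.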